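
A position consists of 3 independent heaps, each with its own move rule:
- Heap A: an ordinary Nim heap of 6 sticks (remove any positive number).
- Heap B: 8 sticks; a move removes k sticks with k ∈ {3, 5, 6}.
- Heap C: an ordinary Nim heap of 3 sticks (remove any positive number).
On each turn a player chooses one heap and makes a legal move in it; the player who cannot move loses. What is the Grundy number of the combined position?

Heap A is a plain Nim heap of size 6, so its Grundy value is 6.
For heap B, compute g(0), g(1), … with moves {3, 5, 6}:
g(0) = mex{} = 0
g(1) = mex{} = 0
g(2) = mex{} = 0
g(3) = mex{0} = 1
g(4) = mex{0} = 1
g(5) = mex{0} = 1
g(6) = mex{0,1} = 2
g(7) = mex{0,1} = 2
g(8) = mex{0,1} = 2
So g(8) = 2.
Heap C is a plain Nim heap of size 3, so its Grundy value is 3.
By the Sprague-Grundy theorem, the Grundy value of a sum of independent games is the XOR of the component values.
Combined value = 6 XOR 2 XOR 3 = 7.

7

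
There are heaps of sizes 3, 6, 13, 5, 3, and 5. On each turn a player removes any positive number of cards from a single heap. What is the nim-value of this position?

Nim-sum: 3 XOR 6 XOR 13 XOR 5 XOR 3 XOR 5 = 11.

11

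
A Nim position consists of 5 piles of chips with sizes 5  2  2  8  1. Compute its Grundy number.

12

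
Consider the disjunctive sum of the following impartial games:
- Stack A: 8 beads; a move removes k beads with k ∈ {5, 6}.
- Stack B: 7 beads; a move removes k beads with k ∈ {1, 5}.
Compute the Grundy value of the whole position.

Build the Grundy sequence for stack A with g(k) = mex{g(k−s) : s ∈ {5, 6}, s ≤ k}:
g(0) = mex{} = 0
g(1) = mex{} = 0
g(2) = mex{} = 0
g(3) = mex{} = 0
g(4) = mex{} = 0
g(5) = mex{0} = 1
g(6) = mex{0} = 1
g(7) = mex{0} = 1
g(8) = mex{0} = 1
So g(8) = 1.
Grundy values for stack B (subtraction set {1, 5}):
k:     0  1  2  3  4  5  6  7
g(k):  0  1  0  1  0  1  0  1
So g(7) = 1.
The value of a disjunctive sum is the nim-sum of the parts.
Combined value = 1 ⊕ 1 = 0.

0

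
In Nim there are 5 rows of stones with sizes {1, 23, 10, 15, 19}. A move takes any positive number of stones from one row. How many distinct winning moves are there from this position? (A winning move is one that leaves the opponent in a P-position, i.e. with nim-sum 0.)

Compute the nim-sum pairwise:
1 ^ 23 = 22
22 ^ 10 = 28
28 ^ 15 = 19
19 ^ 19 = 0
The nim-sum is already 0, so every move leaves a nonzero nim-sum — there are no winning moves.

0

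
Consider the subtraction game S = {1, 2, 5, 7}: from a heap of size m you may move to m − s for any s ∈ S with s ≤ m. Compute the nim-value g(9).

Grundy values for subtraction set {1, 2, 5, 7}:
k:     0  1  2  3  4  5  6  7  8  9
g(k):  0  1  2  0  1  2  0  1  2  0
So g(9) = 0.

0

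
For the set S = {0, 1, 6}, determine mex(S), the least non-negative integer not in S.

2

The values 0, 1 are all present; 2 is the first non-negative integer missing from the set.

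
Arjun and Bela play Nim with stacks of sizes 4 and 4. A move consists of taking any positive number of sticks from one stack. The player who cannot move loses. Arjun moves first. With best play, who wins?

Compute the nim-sum pairwise:
4 ⊕ 4 = 0
The nim-sum is 0, so this is a P-position: the player to move is in a losing position under optimal play; Arjun is about to move from it and so loses — Bela wins.

Bela wins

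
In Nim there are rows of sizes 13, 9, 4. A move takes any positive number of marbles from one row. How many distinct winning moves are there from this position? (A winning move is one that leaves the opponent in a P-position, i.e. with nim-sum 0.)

0

Write each in binary and XOR column by column:
  1101  (13)
  1001  (9)
  0100  (4)
  ----
  0000  (0)
The nim-sum is already 0, so every move leaves a nonzero nim-sum — there are no winning moves.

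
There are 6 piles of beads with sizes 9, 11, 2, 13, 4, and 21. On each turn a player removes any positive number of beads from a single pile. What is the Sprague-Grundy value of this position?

Compute the nim-sum pairwise:
9 XOR 11 = 2
2 XOR 2 = 0
0 XOR 13 = 13
13 XOR 4 = 9
9 XOR 21 = 28

28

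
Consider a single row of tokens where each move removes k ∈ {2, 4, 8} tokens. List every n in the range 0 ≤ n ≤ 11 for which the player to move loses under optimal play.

Grundy values for subtraction set {2, 4, 8}:
k:     0  1  2  3  4  5  6  7  8  9 10 11
g(k):  0  0  1  1  2  2  0  0  1  1  2  2
The P-positions (g = 0) in 0..11 are 0, 1, 6, 7.

0, 1, 6, 7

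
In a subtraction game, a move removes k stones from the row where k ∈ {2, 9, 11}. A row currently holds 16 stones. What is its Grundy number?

Compute g(0), g(1), … for moves {2, 9, 11}:
k:     0  1  2  3  4  5  6  7  8  9 10 11 12 13 14 15 16
g(k):  0  0  1  1  0  0  1  1  0  2  1  3  2  2  3  3  2
So g(16) = 2.

2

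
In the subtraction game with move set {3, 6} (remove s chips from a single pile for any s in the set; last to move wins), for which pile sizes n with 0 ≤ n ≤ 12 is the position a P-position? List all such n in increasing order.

Build the Grundy sequence with g(k) = mex{g(k−s) : s ∈ {3, 6}, s ≤ k}:
k:     0  1  2  3  4  5  6  7  8  9 10 11 12
g(k):  0  0  0  1  1  1  2  2  2  0  0  0  1
The P-positions (g = 0) in 0..12 are 0, 1, 2, 9, 10, 11.

0, 1, 2, 9, 10, 11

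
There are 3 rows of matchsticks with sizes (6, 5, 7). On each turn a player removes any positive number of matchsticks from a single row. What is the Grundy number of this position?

4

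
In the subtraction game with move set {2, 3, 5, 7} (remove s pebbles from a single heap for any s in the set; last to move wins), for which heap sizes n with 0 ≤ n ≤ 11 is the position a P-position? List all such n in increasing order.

Grundy values for subtraction set {2, 3, 5, 7}:
g(0) = mex{} = 0
g(1) = mex{} = 0
g(2) = mex{0} = 1
g(3) = mex{0} = 1
g(4) = mex{0,1} = 2
g(5) = mex{0,1} = 2
g(6) = mex{0,1,2} = 3
g(7) = mex{0,1,2} = 3
g(8) = mex{0,1,2,3} = 4
g(9) = mex{1,2,3} = 0
g(10) = mex{1,2,3,4} = 0
g(11) = mex{0,2,3,4} = 1
The P-positions (g = 0) in 0..11 are 0, 1, 9, 10.

0, 1, 9, 10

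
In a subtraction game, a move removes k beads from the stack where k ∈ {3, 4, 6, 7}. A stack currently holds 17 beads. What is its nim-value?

2

Build the Grundy sequence with g(k) = mex{g(k−s) : s ∈ {3, 4, 6, 7}, s ≤ k}:
k:     0  1  2  3  4  5  6  7  8  9 10 11 12 13 14 15 16 17
g(k):  0  0  0  1  1  1  2  2  2  3  0  0  0  1  1  1  2  2
So g(17) = 2.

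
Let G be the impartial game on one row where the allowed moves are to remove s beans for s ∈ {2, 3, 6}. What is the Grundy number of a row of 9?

0

Grundy values for subtraction set {2, 3, 6}:
g(0) = mex{} = 0
g(1) = mex{} = 0
g(2) = mex{0} = 1
g(3) = mex{0} = 1
g(4) = mex{0,1} = 2
g(5) = mex{1} = 0
g(6) = mex{0,1,2} = 3
g(7) = mex{0,2} = 1
g(8) = mex{0,1,3} = 2
g(9) = mex{1,3} = 0
So g(9) = 0.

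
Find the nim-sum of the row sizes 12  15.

3

Write each in binary and XOR column by column:
  1100  (12)
  1111  (15)
  ----
  0011  (3)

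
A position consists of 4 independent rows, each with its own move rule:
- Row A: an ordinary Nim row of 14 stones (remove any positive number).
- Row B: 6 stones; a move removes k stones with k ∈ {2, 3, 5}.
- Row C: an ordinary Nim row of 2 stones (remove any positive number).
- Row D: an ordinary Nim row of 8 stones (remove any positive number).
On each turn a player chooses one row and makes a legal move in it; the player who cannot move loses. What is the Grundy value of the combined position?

7

Row A is a plain Nim row of size 14, so its Grundy value is 14.
Grundy values for row B (subtraction set {2, 3, 5}):
g(0) = mex{} = 0
g(1) = mex{} = 0
g(2) = mex{0} = 1
g(3) = mex{0} = 1
g(4) = mex{0,1} = 2
g(5) = mex{0,1} = 2
g(6) = mex{0,1,2} = 3
So g(6) = 3.
Row C is a plain Nim row of size 2, so its Grundy value is 2.
Row D is a plain Nim row of size 8, so its Grundy value is 8.
By the Sprague-Grundy theorem, the Grundy value of a sum of independent games is the XOR of the component values.
Combined value = 14 ⊕ 3 ⊕ 2 ⊕ 8 = 7.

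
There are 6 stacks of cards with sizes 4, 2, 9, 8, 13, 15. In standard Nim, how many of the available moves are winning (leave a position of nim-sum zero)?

3

Write each in binary and XOR column by column:
  0100  (4)
  0010  (2)
  1001  (9)
  1000  (8)
  1101  (13)
  1111  (15)
  ----
  0101  (5)
The overall nim-sum is X = 5. A stack of size p has a winning move iff p XOR X < p (reduce it to p XOR X).
  4: 4 XOR 5 = 1 < 4 — winning move (to 1).
  2: 2 XOR 5 = 7 ≥ 2 — no move.
  9: 9 XOR 5 = 12 ≥ 9 — no move.
  8: 8 XOR 5 = 13 ≥ 8 — no move.
  13: 13 XOR 5 = 8 < 13 — winning move (to 8).
  15: 15 XOR 5 = 10 < 15 — winning move (to 10).
That gives 3 winning moves.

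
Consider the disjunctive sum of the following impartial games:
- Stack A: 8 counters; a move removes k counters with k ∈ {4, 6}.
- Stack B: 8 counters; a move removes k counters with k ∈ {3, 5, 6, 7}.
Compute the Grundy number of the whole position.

0

For stack A, compute g(0), g(1), … with moves {4, 6}:
k:     0  1  2  3  4  5  6  7  8
g(k):  0  0  0  0  1  1  1  1  2
So g(8) = 2.
Build the Grundy sequence for stack B with g(k) = mex{g(k−s) : s ∈ {3, 5, 6, 7}, s ≤ k}:
g(0) = mex{} = 0
g(1) = mex{} = 0
g(2) = mex{} = 0
g(3) = mex{0} = 1
g(4) = mex{0} = 1
g(5) = mex{0} = 1
g(6) = mex{0,1} = 2
g(7) = mex{0,1} = 2
g(8) = mex{0,1} = 2
So g(8) = 2.
The value of a disjunctive sum is the nim-sum of the parts.
Combined value = 2 XOR 2 = 0.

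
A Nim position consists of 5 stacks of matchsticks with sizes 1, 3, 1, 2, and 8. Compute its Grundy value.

9

Compute the nim-sum pairwise:
1 XOR 3 = 2
2 XOR 1 = 3
3 XOR 2 = 1
1 XOR 8 = 9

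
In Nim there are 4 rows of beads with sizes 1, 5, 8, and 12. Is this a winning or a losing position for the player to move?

Nim-sum: 1 ^ 5 ^ 8 ^ 12 = 0.
The nim-sum is 0, so this is a P-position: the player to move is in a losing position under optimal play.

Losing position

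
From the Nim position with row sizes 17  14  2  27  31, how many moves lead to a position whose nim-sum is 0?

Compute the nim-sum pairwise:
17 XOR 14 = 31
31 XOR 2 = 29
29 XOR 27 = 6
6 XOR 31 = 25
The overall nim-sum is X = 25. A row of size p has a winning move iff p XOR X < p (reduce it to p XOR X).
  17: 17 XOR 25 = 8 < 17 — winning move (to 8).
  14: 14 XOR 25 = 23 ≥ 14 — no move.
  2: 2 XOR 25 = 27 ≥ 2 — no move.
  27: 27 XOR 25 = 2 < 27 — winning move (to 2).
  31: 31 XOR 25 = 6 < 31 — winning move (to 6).
That gives 3 winning moves.

3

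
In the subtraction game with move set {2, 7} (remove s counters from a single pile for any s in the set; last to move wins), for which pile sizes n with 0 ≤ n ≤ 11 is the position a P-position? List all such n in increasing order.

Grundy values for subtraction set {2, 7}:
g(0) = mex{} = 0
g(1) = mex{} = 0
g(2) = mex{0} = 1
g(3) = mex{0} = 1
g(4) = mex{1} = 0
g(5) = mex{1} = 0
g(6) = mex{0} = 1
g(7) = mex{0} = 1
g(8) = mex{0,1} = 2
g(9) = mex{1} = 0
g(10) = mex{1,2} = 0
g(11) = mex{0} = 1
The P-positions (g = 0) in 0..11 are 0, 1, 4, 5, 9, 10.

0, 1, 4, 5, 9, 10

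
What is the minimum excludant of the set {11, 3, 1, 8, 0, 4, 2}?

5

The values 0, 1, 2, 3, 4 are all present; 5 is the first non-negative integer missing from the set.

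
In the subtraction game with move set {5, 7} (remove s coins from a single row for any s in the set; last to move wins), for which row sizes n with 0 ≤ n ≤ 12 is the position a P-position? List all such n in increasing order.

Grundy values for subtraction set {5, 7}:
g(0) = mex{} = 0
g(1) = mex{} = 0
g(2) = mex{} = 0
g(3) = mex{} = 0
g(4) = mex{} = 0
g(5) = mex{0} = 1
g(6) = mex{0} = 1
g(7) = mex{0} = 1
g(8) = mex{0} = 1
g(9) = mex{0} = 1
g(10) = mex{0,1} = 2
g(11) = mex{0,1} = 2
g(12) = mex{1} = 0
The P-positions (g = 0) in 0..12 are 0, 1, 2, 3, 4, 12.

0, 1, 2, 3, 4, 12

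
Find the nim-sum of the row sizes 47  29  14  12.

Write each in binary and XOR column by column:
  101111  (47)
  011101  (29)
  001110  (14)
  001100  (12)
  ------
  110000  (48)

48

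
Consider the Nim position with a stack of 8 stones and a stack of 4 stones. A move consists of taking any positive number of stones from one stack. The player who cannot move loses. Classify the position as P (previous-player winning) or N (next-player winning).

Bitwise XOR of the heap sizes:
  1000  (8)
  0100  (4)
  ----
  1100  (12)
The nim-sum is 12 ≠ 0, so this is an N-position: the player to move can win.

N-position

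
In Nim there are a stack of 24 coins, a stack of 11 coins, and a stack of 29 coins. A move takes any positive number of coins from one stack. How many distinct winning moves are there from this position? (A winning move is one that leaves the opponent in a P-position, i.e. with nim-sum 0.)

3

Nim-sum: 24 ⊕ 11 ⊕ 29 = 14.
The overall nim-sum is X = 14. A stack of size p has a winning move iff p XOR X < p (reduce it to p XOR X).
  24: 24 XOR 14 = 22 < 24 — winning move (to 22).
  11: 11 XOR 14 = 5 < 11 — winning move (to 5).
  29: 29 XOR 14 = 19 < 29 — winning move (to 19).
That gives 3 winning moves.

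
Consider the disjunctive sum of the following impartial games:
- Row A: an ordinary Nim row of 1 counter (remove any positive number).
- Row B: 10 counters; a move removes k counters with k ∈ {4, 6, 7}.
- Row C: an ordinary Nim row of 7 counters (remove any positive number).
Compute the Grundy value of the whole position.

4

Row A is a plain Nim row of size 1, so its Grundy value is 1.
Grundy values for row B (subtraction set {4, 6, 7}):
k:     0  1  2  3  4  5  6  7  8  9 10
g(k):  0  0  0  0  1  1  1  1  2  2  2
So g(10) = 2.
Row C is a plain Nim row of size 7, so its Grundy value is 7.
The value of a disjunctive sum is the nim-sum of the parts.
Combined value = 1 XOR 2 XOR 7 = 4.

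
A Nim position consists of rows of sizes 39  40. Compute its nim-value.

Compute the nim-sum pairwise:
39 ⊕ 40 = 15

15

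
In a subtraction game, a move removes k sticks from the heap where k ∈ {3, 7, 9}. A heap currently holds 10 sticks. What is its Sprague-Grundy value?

3

Build the Grundy sequence with g(k) = mex{g(k−s) : s ∈ {3, 7, 9}, s ≤ k}:
g(0) = mex{} = 0
g(1) = mex{} = 0
g(2) = mex{} = 0
g(3) = mex{0} = 1
g(4) = mex{0} = 1
g(5) = mex{0} = 1
g(6) = mex{1} = 0
g(7) = mex{0,1} = 2
g(8) = mex{0,1} = 2
g(9) = mex{0} = 1
g(10) = mex{0,1,2} = 3
So g(10) = 3.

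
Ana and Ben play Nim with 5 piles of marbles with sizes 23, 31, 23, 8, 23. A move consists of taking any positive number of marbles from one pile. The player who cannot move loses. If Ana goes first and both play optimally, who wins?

Ben wins

Nim-sum: 23 ^ 31 ^ 23 ^ 8 ^ 23 = 0.
The nim-sum is 0, so this is a P-position: the player to move is in a losing position under optimal play; Ana is about to move from it and so loses — Ben wins.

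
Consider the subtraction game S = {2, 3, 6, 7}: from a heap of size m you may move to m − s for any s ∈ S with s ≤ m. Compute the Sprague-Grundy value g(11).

1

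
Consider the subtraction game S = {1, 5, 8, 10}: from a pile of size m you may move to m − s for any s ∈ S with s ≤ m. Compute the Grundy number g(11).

3

Compute g(0), g(1), … for moves {1, 5, 8, 10}:
k:     0  1  2  3  4  5  6  7  8  9 10 11
g(k):  0  1  0  1  0  1  0  1  2  3  2  3
So g(11) = 3.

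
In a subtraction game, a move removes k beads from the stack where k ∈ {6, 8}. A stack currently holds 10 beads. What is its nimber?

1

Build the Grundy sequence with g(k) = mex{g(k−s) : s ∈ {6, 8}, s ≤ k}:
k:     0  1  2  3  4  5  6  7  8  9 10
g(k):  0  0  0  0  0  0  1  1  1  1  1
So g(10) = 1.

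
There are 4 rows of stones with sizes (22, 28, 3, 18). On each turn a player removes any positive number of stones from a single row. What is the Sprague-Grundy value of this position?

27

In binary:
  10110  (22)
  11100  (28)
  00011  (3)
  10010  (18)
  -----
  11011  (27)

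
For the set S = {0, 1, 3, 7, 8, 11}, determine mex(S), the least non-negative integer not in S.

2

The values 0, 1 are all present; 2 is the first non-negative integer missing from the set.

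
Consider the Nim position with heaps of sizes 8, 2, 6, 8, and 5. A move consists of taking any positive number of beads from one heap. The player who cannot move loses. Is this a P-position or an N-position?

Nim-sum: 8 ^ 2 ^ 6 ^ 8 ^ 5 = 1.
The nim-sum is 1 ≠ 0, so this is an N-position: the player to move can win.

N-position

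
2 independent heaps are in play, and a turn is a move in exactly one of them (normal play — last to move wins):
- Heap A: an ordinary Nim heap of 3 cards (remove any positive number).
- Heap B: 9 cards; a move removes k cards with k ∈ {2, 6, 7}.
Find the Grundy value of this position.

3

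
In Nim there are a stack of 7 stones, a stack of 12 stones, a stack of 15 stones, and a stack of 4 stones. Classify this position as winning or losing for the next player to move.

Losing position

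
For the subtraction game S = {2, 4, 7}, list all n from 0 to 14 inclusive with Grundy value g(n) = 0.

0, 1, 6, 9, 12

Compute g(0), g(1), … for moves {2, 4, 7}:
g(0) = mex{} = 0
g(1) = mex{} = 0
g(2) = mex{0} = 1
g(3) = mex{0} = 1
g(4) = mex{0,1} = 2
g(5) = mex{0,1} = 2
g(6) = mex{1,2} = 0
g(7) = mex{0,1,2} = 3
g(8) = mex{0,2} = 1
g(9) = mex{1,2,3} = 0
g(10) = mex{0,1} = 2
g(11) = mex{0,2,3} = 1
g(12) = mex{1,2} = 0
g(13) = mex{0,1} = 2
g(14) = mex{0,2,3} = 1
The P-positions (g = 0) in 0..14 are 0, 1, 6, 9, 12.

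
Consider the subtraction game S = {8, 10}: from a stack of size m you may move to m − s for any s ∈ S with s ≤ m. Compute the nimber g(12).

1

Build the Grundy sequence with g(k) = mex{g(k−s) : s ∈ {8, 10}, s ≤ k}:
g(0) = mex{} = 0
g(1) = mex{} = 0
g(2) = mex{} = 0
g(3) = mex{} = 0
g(4) = mex{} = 0
g(5) = mex{} = 0
g(6) = mex{} = 0
g(7) = mex{} = 0
g(8) = mex{0} = 1
g(9) = mex{0} = 1
g(10) = mex{0} = 1
g(11) = mex{0} = 1
g(12) = mex{0} = 1
So g(12) = 1.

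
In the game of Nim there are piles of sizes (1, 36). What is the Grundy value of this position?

37

Compute the nim-sum pairwise:
1 ⊕ 36 = 37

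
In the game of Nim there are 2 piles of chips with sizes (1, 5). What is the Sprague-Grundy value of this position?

Write each in binary and XOR column by column:
  001  (1)
  101  (5)
  ---
  100  (4)

4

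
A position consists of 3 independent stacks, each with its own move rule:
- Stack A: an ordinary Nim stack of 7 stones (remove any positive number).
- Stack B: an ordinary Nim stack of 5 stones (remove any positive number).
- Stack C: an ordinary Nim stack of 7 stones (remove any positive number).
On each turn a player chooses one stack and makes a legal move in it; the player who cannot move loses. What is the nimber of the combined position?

Stack A is a plain Nim stack of size 7, so its Grundy value is 7.
Stack B is a plain Nim stack of size 5, so its Grundy value is 5.
Stack C is a plain Nim stack of size 7, so its Grundy value is 7.
The value of a disjunctive sum is the nim-sum of the parts.
Combined value = 7 XOR 5 XOR 7 = 5.

5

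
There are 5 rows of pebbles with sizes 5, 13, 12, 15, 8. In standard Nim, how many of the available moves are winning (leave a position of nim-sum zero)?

1

Nim-sum: 5 ⊕ 13 ⊕ 12 ⊕ 15 ⊕ 8 = 3.
The overall nim-sum is X = 3. A row of size p has a winning move iff p XOR X < p (reduce it to p XOR X).
  5: 5 XOR 3 = 6 ≥ 5 — no move.
  13: 13 XOR 3 = 14 ≥ 13 — no move.
  12: 12 XOR 3 = 15 ≥ 12 — no move.
  15: 15 XOR 3 = 12 < 15 — winning move (to 12).
  8: 8 XOR 3 = 11 ≥ 8 — no move.
That gives 1 winning move.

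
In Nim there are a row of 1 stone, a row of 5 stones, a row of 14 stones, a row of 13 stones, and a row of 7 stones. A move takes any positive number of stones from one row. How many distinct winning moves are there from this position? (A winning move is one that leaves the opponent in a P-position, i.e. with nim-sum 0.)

0

Compute the nim-sum pairwise:
1 ⊕ 5 = 4
4 ⊕ 14 = 10
10 ⊕ 13 = 7
7 ⊕ 7 = 0
The nim-sum is already 0, so every move leaves a nonzero nim-sum — there are no winning moves.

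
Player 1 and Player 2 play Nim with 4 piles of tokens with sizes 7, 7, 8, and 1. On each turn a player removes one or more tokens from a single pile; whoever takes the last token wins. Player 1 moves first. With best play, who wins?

Player 1 wins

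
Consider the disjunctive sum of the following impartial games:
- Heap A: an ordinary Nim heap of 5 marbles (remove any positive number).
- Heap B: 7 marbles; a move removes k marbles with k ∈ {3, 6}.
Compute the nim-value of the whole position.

Heap A is a plain Nim heap of size 5, so its Grundy value is 5.
Grundy values for heap B (subtraction set {3, 6}):
k:     0  1  2  3  4  5  6  7
g(k):  0  0  0  1  1  1  2  2
So g(7) = 2.
By the Sprague-Grundy theorem, the Grundy value of a sum of independent games is the XOR of the component values.
Combined value = 5 XOR 2 = 7.

7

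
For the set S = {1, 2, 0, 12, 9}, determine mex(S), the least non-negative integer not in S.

3

The values 0, 1, 2 are all present; 3 is the first non-negative integer missing from the set.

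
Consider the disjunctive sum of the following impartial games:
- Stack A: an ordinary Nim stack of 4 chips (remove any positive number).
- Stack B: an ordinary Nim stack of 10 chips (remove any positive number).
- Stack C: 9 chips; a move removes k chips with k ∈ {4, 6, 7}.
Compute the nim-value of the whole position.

Stack A is a plain Nim stack of size 4, so its Grundy value is 4.
Stack B is a plain Nim stack of size 10, so its Grundy value is 10.
Build the Grundy sequence for stack C with g(k) = mex{g(k−s) : s ∈ {4, 6, 7}, s ≤ k}:
g(0) = mex{} = 0
g(1) = mex{} = 0
g(2) = mex{} = 0
g(3) = mex{} = 0
g(4) = mex{0} = 1
g(5) = mex{0} = 1
g(6) = mex{0} = 1
g(7) = mex{0} = 1
g(8) = mex{0,1} = 2
g(9) = mex{0,1} = 2
So g(9) = 2.
By the Sprague-Grundy theorem, the Grundy value of a sum of independent games is the XOR of the component values.
Combined value = 4 ⊕ 10 ⊕ 2 = 12.

12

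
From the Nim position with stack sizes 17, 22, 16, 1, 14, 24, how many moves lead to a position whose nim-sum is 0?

In binary:
  10001  (17)
  10110  (22)
  10000  (16)
  00001  (1)
  01110  (14)
  11000  (24)
  -----
  00000  (0)
The nim-sum is already 0, so every move leaves a nonzero nim-sum — there are no winning moves.

0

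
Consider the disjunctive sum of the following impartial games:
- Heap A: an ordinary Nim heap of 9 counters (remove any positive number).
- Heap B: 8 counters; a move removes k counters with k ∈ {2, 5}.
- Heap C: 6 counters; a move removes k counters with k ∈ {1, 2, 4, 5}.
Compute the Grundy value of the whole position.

9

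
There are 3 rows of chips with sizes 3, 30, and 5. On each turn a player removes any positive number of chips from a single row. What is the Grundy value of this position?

Write each in binary and XOR column by column:
  00011  (3)
  11110  (30)
  00101  (5)
  -----
  11000  (24)

24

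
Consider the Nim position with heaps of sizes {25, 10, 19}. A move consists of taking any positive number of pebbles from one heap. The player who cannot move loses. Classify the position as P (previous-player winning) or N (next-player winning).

P-position

Compute the nim-sum pairwise:
25 ^ 10 = 19
19 ^ 19 = 0
The nim-sum is 0, so this is a P-position: the player to move is in a losing position under optimal play.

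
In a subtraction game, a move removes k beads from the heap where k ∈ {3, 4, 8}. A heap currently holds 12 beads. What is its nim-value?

Compute g(0), g(1), … for moves {3, 4, 8}:
g(0) = mex{} = 0
g(1) = mex{} = 0
g(2) = mex{} = 0
g(3) = mex{0} = 1
g(4) = mex{0} = 1
g(5) = mex{0} = 1
g(6) = mex{0,1} = 2
g(7) = mex{1} = 0
g(8) = mex{0,1} = 2
g(9) = mex{0,1,2} = 3
g(10) = mex{0,2} = 1
g(11) = mex{0,1,2} = 3
g(12) = mex{1,2,3} = 0
So g(12) = 0.

0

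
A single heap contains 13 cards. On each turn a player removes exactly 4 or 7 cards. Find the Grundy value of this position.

0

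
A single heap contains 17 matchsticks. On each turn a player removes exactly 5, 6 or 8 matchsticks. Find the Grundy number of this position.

0

Build the Grundy sequence with g(k) = mex{g(k−s) : s ∈ {5, 6, 8}, s ≤ k}:
k:     0  1  2  3  4  5  6  7  8  9 10 11 12 13 14 15 16 17
g(k):  0  0  0  0  0  1  1  1  1  1  2  2  2  0  0  0  0  0
So g(17) = 0.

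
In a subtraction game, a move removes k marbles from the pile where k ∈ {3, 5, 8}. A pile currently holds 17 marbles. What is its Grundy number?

2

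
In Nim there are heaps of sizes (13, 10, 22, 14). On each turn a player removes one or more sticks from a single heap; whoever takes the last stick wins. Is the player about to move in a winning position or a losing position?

Compute the nim-sum pairwise:
13 XOR 10 = 7
7 XOR 22 = 17
17 XOR 14 = 31
The nim-sum is 31 ≠ 0, so this is an N-position: the player to move can win.

Winning position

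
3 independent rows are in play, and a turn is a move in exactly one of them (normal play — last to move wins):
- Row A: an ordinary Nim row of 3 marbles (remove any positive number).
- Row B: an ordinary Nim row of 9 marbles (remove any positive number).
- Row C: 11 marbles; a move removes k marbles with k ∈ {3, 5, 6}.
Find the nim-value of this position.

10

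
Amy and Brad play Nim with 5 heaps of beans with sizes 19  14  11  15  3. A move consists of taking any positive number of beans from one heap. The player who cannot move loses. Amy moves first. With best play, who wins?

Amy wins

Nim-sum: 19 XOR 14 XOR 11 XOR 15 XOR 3 = 26.
The nim-sum is 26 ≠ 0, so this is an N-position: the player to move can win; Amy has a winning move.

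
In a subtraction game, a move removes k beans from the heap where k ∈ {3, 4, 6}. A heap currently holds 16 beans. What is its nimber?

2

Compute g(0), g(1), … for moves {3, 4, 6}:
k:     0  1  2  3  4  5  6  7  8  9 10 11 12 13 14 15 16
g(k):  0  0  0  1  1  1  2  2  2  0  0  0  1  1  1  2  2
So g(16) = 2.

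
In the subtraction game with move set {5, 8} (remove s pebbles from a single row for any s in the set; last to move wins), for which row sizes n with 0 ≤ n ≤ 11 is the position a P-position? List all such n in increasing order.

0, 1, 2, 3, 4

Build the Grundy sequence with g(k) = mex{g(k−s) : s ∈ {5, 8}, s ≤ k}:
k:     0  1  2  3  4  5  6  7  8  9 10 11
g(k):  0  0  0  0  0  1  1  1  1  1  2  2
The P-positions (g = 0) in 0..11 are 0, 1, 2, 3, 4.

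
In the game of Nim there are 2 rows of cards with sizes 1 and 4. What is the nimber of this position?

5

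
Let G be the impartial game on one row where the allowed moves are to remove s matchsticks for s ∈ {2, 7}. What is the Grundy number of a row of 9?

Compute g(0), g(1), … for moves {2, 7}:
k:     0  1  2  3  4  5  6  7  8  9
g(k):  0  0  1  1  0  0  1  1  2  0
So g(9) = 0.

0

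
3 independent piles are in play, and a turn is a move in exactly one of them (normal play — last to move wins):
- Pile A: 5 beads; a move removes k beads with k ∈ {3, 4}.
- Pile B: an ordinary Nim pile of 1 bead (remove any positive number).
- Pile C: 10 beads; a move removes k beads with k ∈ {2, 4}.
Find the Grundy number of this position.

2

Build the Grundy sequence for pile A with g(k) = mex{g(k−s) : s ∈ {3, 4}, s ≤ k}:
k:     0  1  2  3  4  5
g(k):  0  0  0  1  1  1
So g(5) = 1.
Pile B is a plain Nim pile of size 1, so its Grundy value is 1.
For pile C, compute g(0), g(1), … with moves {2, 4}:
k:     0  1  2  3  4  5  6  7  8  9 10
g(k):  0  0  1  1  2  2  0  0  1  1  2
So g(10) = 2.
The value of a disjunctive sum is the nim-sum of the parts.
Combined value = 1 ⊕ 1 ⊕ 2 = 2.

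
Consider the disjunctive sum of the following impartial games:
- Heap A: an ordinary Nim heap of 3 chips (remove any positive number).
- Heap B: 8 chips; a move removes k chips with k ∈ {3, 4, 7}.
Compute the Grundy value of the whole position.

1

Heap A is a plain Nim heap of size 3, so its Grundy value is 3.
For heap B, compute g(0), g(1), … with moves {3, 4, 7}:
g(0) = mex{} = 0
g(1) = mex{} = 0
g(2) = mex{} = 0
g(3) = mex{0} = 1
g(4) = mex{0} = 1
g(5) = mex{0} = 1
g(6) = mex{0,1} = 2
g(7) = mex{0,1} = 2
g(8) = mex{0,1} = 2
So g(8) = 2.
The value of a disjunctive sum is the nim-sum of the parts.
Combined value = 3 XOR 2 = 1.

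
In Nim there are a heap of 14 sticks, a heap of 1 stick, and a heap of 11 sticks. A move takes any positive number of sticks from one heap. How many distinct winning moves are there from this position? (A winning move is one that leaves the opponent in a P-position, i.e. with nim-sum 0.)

Compute the nim-sum pairwise:
14 ^ 1 = 15
15 ^ 11 = 4
The overall nim-sum is X = 4. A heap of size p has a winning move iff p XOR X < p (reduce it to p XOR X).
  14: 14 XOR 4 = 10 < 14 — winning move (to 10).
  1: 1 XOR 4 = 5 ≥ 1 — no move.
  11: 11 XOR 4 = 15 ≥ 11 — no move.
That gives 1 winning move.

1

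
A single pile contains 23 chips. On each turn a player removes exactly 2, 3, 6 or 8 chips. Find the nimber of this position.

Grundy values for subtraction set {2, 3, 6, 8}:
k:     0  1  2  3  4  5  6  7  8  9 10 11 12 13 14 15 16 17 18 19 20 21 22 23
g(k):  0  0  1  1  2  0  3  1  2  2  0  3  1  2  0  0  1  1  2  0  3  1  2  2
So g(23) = 2.

2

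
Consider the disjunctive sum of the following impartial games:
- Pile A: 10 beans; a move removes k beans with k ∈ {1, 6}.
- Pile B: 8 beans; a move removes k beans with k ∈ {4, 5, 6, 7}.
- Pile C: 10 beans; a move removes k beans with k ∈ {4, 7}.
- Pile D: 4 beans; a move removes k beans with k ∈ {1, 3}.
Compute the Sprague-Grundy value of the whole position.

Build the Grundy sequence for pile A with g(k) = mex{g(k−s) : s ∈ {1, 6}, s ≤ k}:
k:     0  1  2  3  4  5  6  7  8  9 10
g(k):  0  1  0  1  0  1  2  0  1  0  1
So g(10) = 1.
For pile B, compute g(0), g(1), … with moves {4, 5, 6, 7}:
g(0) = mex{} = 0
g(1) = mex{} = 0
g(2) = mex{} = 0
g(3) = mex{} = 0
g(4) = mex{0} = 1
g(5) = mex{0} = 1
g(6) = mex{0} = 1
g(7) = mex{0} = 1
g(8) = mex{0,1} = 2
So g(8) = 2.
For pile C, compute g(0), g(1), … with moves {4, 7}:
g(0) = mex{} = 0
g(1) = mex{} = 0
g(2) = mex{} = 0
g(3) = mex{} = 0
g(4) = mex{0} = 1
g(5) = mex{0} = 1
g(6) = mex{0} = 1
g(7) = mex{0} = 1
g(8) = mex{0,1} = 2
g(9) = mex{0,1} = 2
g(10) = mex{0,1} = 2
So g(10) = 2.
For pile D, compute g(0), g(1), … with moves {1, 3}:
k:     0  1  2  3  4
g(k):  0  1  0  1  0
So g(4) = 0.
By the Sprague-Grundy theorem, the Grundy value of a sum of independent games is the XOR of the component values.
Combined value = 1 ⊕ 2 ⊕ 2 ⊕ 0 = 1.

1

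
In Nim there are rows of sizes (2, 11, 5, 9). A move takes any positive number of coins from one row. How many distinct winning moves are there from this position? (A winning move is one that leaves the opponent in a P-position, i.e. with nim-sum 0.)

1

Write each in binary and XOR column by column:
  0010  (2)
  1011  (11)
  0101  (5)
  1001  (9)
  ----
  0101  (5)
The overall nim-sum is X = 5. A row of size p has a winning move iff p XOR X < p (reduce it to p XOR X).
  2: 2 XOR 5 = 7 ≥ 2 — no move.
  11: 11 XOR 5 = 14 ≥ 11 — no move.
  5: 5 XOR 5 = 0 < 5 — winning move (to 0).
  9: 9 XOR 5 = 12 ≥ 9 — no move.
That gives 1 winning move.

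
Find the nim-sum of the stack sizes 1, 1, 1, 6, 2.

Bitwise XOR of the heap sizes:
  001  (1)
  001  (1)
  001  (1)
  110  (6)
  010  (2)
  ---
  101  (5)

5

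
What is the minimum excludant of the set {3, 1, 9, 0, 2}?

4

The values 0, 1, 2, 3 are all present; 4 is the first non-negative integer missing from the set.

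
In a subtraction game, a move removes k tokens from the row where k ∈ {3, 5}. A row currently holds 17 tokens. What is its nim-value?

Compute g(0), g(1), … for moves {3, 5}:
k:     0  1  2  3  4  5  6  7  8  9 10 11 12 13 14 15 16 17
g(k):  0  0  0  1  1  1  2  2  0  0  0  1  1  1  2  2  0  0
So g(17) = 0.

0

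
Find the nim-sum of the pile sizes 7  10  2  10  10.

Nim-sum: 7 XOR 10 XOR 2 XOR 10 XOR 10 = 15.

15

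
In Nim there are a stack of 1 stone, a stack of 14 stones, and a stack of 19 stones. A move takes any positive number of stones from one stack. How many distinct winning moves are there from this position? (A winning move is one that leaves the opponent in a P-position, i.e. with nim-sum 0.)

Compute the nim-sum pairwise:
1 ⊕ 14 = 15
15 ⊕ 19 = 28
The overall nim-sum is X = 28. A stack of size p has a winning move iff p XOR X < p (reduce it to p XOR X).
  1: 1 XOR 28 = 29 ≥ 1 — no move.
  14: 14 XOR 28 = 18 ≥ 14 — no move.
  19: 19 XOR 28 = 15 < 19 — winning move (to 15).
That gives 1 winning move.

1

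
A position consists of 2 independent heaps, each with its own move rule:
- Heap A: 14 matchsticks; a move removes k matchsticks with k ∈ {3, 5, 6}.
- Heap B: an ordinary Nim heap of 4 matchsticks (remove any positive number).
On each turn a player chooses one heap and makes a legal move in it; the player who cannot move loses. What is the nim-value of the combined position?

Grundy values for heap A (subtraction set {3, 5, 6}):
g(0) = mex{} = 0
g(1) = mex{} = 0
g(2) = mex{} = 0
g(3) = mex{0} = 1
g(4) = mex{0} = 1
g(5) = mex{0} = 1
g(6) = mex{0,1} = 2
g(7) = mex{0,1} = 2
g(8) = mex{0,1} = 2
g(9) = mex{1,2} = 0
g(10) = mex{1,2} = 0
g(11) = mex{1,2} = 0
g(12) = mex{0,2} = 1
g(13) = mex{0,2} = 1
g(14) = mex{0,2} = 1
So g(14) = 1.
Heap B is a plain Nim heap of size 4, so its Grundy value is 4.
By the Sprague-Grundy theorem, the Grundy value of a sum of independent games is the XOR of the component values.
Combined value = 1 XOR 4 = 5.

5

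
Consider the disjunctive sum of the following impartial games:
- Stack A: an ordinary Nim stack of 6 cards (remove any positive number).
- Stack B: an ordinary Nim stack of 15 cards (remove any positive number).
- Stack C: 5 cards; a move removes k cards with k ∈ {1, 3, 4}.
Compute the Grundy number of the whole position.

10

Stack A is a plain Nim stack of size 6, so its Grundy value is 6.
Stack B is a plain Nim stack of size 15, so its Grundy value is 15.
Grundy values for stack C (subtraction set {1, 3, 4}):
k:     0  1  2  3  4  5
g(k):  0  1  0  1  2  3
So g(5) = 3.
By the Sprague-Grundy theorem, the Grundy value of a sum of independent games is the XOR of the component values.
Combined value = 6 ⊕ 15 ⊕ 3 = 10.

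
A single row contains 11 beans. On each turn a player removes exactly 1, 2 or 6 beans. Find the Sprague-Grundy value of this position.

Grundy values for subtraction set {1, 2, 6}:
k:     0  1  2  3  4  5  6  7  8  9 10 11
g(k):  0  1  2  0  1  2  3  0  1  2  0  1
So g(11) = 1.

1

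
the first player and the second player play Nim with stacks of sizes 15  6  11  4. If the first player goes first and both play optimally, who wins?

the first player wins

Write each in binary and XOR column by column:
  1111  (15)
  0110  (6)
  1011  (11)
  0100  (4)
  ----
  0110  (6)
The nim-sum is 6 ≠ 0, so this is an N-position: the player to move can win; the first player has a winning move.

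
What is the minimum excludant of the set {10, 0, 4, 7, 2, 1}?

3

The values 0, 1, 2 are all present; 3 is the first non-negative integer missing from the set.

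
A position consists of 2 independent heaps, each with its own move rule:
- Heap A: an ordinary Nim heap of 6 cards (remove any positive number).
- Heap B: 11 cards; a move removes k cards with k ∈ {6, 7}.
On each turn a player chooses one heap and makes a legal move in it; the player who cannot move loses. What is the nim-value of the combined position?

Heap A is a plain Nim heap of size 6, so its Grundy value is 6.
For heap B, compute g(0), g(1), … with moves {6, 7}:
g(0) = mex{} = 0
g(1) = mex{} = 0
g(2) = mex{} = 0
g(3) = mex{} = 0
g(4) = mex{} = 0
g(5) = mex{} = 0
g(6) = mex{0} = 1
g(7) = mex{0} = 1
g(8) = mex{0} = 1
g(9) = mex{0} = 1
g(10) = mex{0} = 1
g(11) = mex{0} = 1
So g(11) = 1.
The value of a disjunctive sum is the nim-sum of the parts.
Combined value = 6 XOR 1 = 7.

7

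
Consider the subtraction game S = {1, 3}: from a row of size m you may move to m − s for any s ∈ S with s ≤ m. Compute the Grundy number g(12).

Grundy values for subtraction set {1, 3}:
g(0) = mex{} = 0
g(1) = mex{0} = 1
g(2) = mex{1} = 0
g(3) = mex{0} = 1
g(4) = mex{1} = 0
g(5) = mex{0} = 1
g(6) = mex{1} = 0
g(7) = mex{0} = 1
g(8) = mex{1} = 0
g(9) = mex{0} = 1
g(10) = mex{1} = 0
g(11) = mex{0} = 1
g(12) = mex{1} = 0
So g(12) = 0.

0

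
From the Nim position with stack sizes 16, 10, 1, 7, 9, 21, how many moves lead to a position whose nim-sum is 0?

Nim-sum: 16 ⊕ 10 ⊕ 1 ⊕ 7 ⊕ 9 ⊕ 21 = 0.
The nim-sum is already 0, so every move leaves a nonzero nim-sum — there are no winning moves.

0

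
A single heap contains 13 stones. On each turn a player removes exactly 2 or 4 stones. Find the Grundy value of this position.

Compute g(0), g(1), … for moves {2, 4}:
g(0) = mex{} = 0
g(1) = mex{} = 0
g(2) = mex{0} = 1
g(3) = mex{0} = 1
g(4) = mex{0,1} = 2
g(5) = mex{0,1} = 2
g(6) = mex{1,2} = 0
g(7) = mex{1,2} = 0
g(8) = mex{0,2} = 1
g(9) = mex{0,2} = 1
g(10) = mex{0,1} = 2
g(11) = mex{0,1} = 2
g(12) = mex{1,2} = 0
g(13) = mex{1,2} = 0
So g(13) = 0.

0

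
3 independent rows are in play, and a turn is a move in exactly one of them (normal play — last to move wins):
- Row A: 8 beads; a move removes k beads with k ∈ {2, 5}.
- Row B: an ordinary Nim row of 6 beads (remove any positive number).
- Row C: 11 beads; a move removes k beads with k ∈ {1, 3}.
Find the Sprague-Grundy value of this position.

7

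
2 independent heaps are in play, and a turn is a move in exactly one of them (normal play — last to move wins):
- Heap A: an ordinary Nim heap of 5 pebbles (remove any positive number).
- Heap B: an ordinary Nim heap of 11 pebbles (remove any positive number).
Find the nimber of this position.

Heap A is a plain Nim heap of size 5, so its Grundy value is 5.
Heap B is a plain Nim heap of size 11, so its Grundy value is 11.
The value of a disjunctive sum is the nim-sum of the parts.
Combined value = 5 ⊕ 11 = 14.

14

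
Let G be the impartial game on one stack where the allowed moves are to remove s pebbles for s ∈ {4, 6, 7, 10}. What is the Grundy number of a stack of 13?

Compute g(0), g(1), … for moves {4, 6, 7, 10}:
g(0) = mex{} = 0
g(1) = mex{} = 0
g(2) = mex{} = 0
g(3) = mex{} = 0
g(4) = mex{0} = 1
g(5) = mex{0} = 1
g(6) = mex{0} = 1
g(7) = mex{0} = 1
g(8) = mex{0,1} = 2
g(9) = mex{0,1} = 2
g(10) = mex{0,1} = 2
g(11) = mex{0,1} = 2
g(12) = mex{0,1,2} = 3
g(13) = mex{0,1,2} = 3
So g(13) = 3.

3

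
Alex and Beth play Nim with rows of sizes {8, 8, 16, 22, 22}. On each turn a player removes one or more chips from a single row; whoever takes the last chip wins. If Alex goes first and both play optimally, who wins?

Alex wins

Write each in binary and XOR column by column:
  01000  (8)
  01000  (8)
  10000  (16)
  10110  (22)
  10110  (22)
  -----
  10000  (16)
The nim-sum is 16 ≠ 0, so this is an N-position: the player to move can win; Alex has a winning move.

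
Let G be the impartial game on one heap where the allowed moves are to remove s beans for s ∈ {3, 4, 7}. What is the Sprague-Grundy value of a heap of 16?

Grundy values for subtraction set {3, 4, 7}:
k:     0  1  2  3  4  5  6  7  8  9 10 11 12 13 14 15 16
g(k):  0  0  0  1  1  1  2  2  2  3  0  0  0  1  1  1  2
So g(16) = 2.

2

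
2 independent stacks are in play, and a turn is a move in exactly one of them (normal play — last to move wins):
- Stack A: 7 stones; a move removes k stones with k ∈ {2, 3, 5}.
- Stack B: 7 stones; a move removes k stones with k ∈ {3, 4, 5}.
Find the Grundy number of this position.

2

Grundy values for stack A (subtraction set {2, 3, 5}):
k:     0  1  2  3  4  5  6  7
g(k):  0  0  1  1  2  2  3  0
So g(7) = 0.
Grundy values for stack B (subtraction set {3, 4, 5}):
k:     0  1  2  3  4  5  6  7
g(k):  0  0  0  1  1  1  2  2
So g(7) = 2.
The value of a disjunctive sum is the nim-sum of the parts.
Combined value = 0 ⊕ 2 = 2.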